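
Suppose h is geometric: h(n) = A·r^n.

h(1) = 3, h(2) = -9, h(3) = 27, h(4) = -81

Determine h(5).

Consecutive ratio: -9/3 = -3, and 27/(-9) = -3, so r = -3.
Then A·(-3)^1 = 3 gives A = -1, and h(n) = -1·(-3)^n.
h(5) = -1·(-3)^5 = 243.

243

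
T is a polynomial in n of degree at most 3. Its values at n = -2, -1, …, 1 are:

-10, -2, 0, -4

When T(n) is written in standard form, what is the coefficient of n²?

-3

Write T(n) = an³ + bn² + cn + d; the 4 given values yield a linear system in the 4 coefficients.
Solving, the leading coefficient vanishes, and T(n) = -3n² - n.
The coefficient of n² is -3.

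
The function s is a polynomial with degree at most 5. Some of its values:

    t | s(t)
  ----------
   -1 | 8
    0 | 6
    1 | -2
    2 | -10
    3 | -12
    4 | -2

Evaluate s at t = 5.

First differences: -2, -8, -8, -2, 10. Second differences: -6, 0, 6, 12. Third differences: 6, 6, 6.
Level-3 differences are constant, so s has degree 3.
Extending the table by one column gives the next first difference 28, so s(5) = -2 + 28 = 26.

26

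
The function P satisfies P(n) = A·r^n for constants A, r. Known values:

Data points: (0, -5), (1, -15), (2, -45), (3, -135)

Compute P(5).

-1215

Consecutive ratio: -15/(-5) = 3, and -45/(-15) = 3, so r = 3.
Then A·3^0 = -5 gives A = -5, and P(n) = -5·3^n.
P(5) = -5·3^5 = -1215.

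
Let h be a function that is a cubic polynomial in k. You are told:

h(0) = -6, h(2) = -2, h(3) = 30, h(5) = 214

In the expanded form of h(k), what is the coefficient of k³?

2

Write h(k) = ak³ + bk² + ck + d; the 4 given values yield a linear system in the 4 coefficients.
Solving, h(k) = 2k³ - 6k - 6.
The coefficient of k³ is 2.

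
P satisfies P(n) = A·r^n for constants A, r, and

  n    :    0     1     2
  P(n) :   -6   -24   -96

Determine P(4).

-1536

Consecutive ratio: -24/(-6) = 4, and -96/(-24) = 4, so r = 4.
Then A·4^0 = -6 gives A = -6, and P(n) = -6·4^n.
P(4) = -6·4^4 = -1536.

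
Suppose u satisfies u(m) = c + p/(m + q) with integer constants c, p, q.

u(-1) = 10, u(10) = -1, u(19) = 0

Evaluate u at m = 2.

(u(m) − c)(m + q) = p for each data point; the three points give a linear system in c and q, then p follows.
Solving: c = 1, q = -1, p = -18, so u(m) = 1 − 18/(m − 1).
Then u(2) = 1 − 18/1 = -17.

-17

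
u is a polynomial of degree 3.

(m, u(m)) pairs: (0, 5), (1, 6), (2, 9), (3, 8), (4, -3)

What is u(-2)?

First differences: 1, 3, -1, -11. Second differences: 2, -4, -10. Third differences: -6, -6.
Level-3 differences are constant, so u has degree 3.
Fitting a degree-3 polynomial gives u(m) = -m³ + 4m² - 2m + 5.
Then u(-2) = 33.

33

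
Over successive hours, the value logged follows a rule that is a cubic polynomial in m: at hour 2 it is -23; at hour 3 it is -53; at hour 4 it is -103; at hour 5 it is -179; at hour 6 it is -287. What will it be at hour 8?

Write the value at m as f(m).
First differences: -30, -50, -76, -108. Second differences: -20, -26, -32. Third differences: -6, -6.
Level-3 differences are constant, so f has degree 3.
Fitting a degree-3 polynomial gives f(m) = -m³ - m² - 6m + 1.
Then f(8) = -623.

-623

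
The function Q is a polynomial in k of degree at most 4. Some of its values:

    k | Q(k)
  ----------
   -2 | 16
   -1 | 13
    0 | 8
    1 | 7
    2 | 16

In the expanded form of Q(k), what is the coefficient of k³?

First differences: -3, -5, -1, 9. Second differences: -2, 4, 10. Third differences: 6, 6.
Level-3 differences are constant, so Q has degree 3.
Fitting a degree-3 polynomial gives Q(k) = k³ + 2k² - 4k + 8.
The coefficient of k³ is 1.

1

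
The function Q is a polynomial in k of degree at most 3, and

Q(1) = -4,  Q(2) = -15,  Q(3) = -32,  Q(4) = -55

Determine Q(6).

-119

Write Q(k) = ak³ + bk² + ck + d; the 4 given values yield a linear system in the 4 coefficients.
Solving, the leading coefficient vanishes, and Q(k) = -3k² - 2k + 1.
Then Q(6) = -119.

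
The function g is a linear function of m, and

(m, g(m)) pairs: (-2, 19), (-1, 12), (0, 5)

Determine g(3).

First differences: -7, -7.
Level-1 differences are constant, so g has degree 1.
Fitting a degree-1 polynomial gives g(m) = -7m + 5.
Then g(3) = -16.

-16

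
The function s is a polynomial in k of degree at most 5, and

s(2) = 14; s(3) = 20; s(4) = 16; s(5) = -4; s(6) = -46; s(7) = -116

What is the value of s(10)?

First differences: 6, -4, -20, -42, -70. Second differences: -10, -16, -22, -28. Third differences: -6, -6, -6.
Level-3 differences are constant, so s has degree 3.
Fitting a degree-3 polynomial gives s(k) = -k³ + 4k² + 5k - 4.
Then s(10) = -554.

-554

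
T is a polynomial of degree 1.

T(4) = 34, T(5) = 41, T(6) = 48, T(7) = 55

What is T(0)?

6

First differences: 7, 7, 7.
Level-1 differences are constant, so T has degree 1.
Fitting a degree-1 polynomial gives T(n) = 7n + 6.
The constant term is T(0) = 6.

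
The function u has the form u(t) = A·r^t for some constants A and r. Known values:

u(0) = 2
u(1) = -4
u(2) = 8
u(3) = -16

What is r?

-2

Consecutive ratio: -4/2 = -2, and 8/(-4) = -2, so r = -2.
Then A·(-2)^0 = 2 gives A = 2, and u(t) = 2·(-2)^t.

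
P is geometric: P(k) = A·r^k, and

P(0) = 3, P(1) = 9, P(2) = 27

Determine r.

3

Consecutive ratio: 9/3 = 3, and 27/9 = 3, so r = 3.
Then A·3^0 = 3 gives A = 3, and P(k) = 3·3^k.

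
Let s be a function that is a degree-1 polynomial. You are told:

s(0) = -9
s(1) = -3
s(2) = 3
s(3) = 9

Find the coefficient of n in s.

6

First differences: 6, 6, 6.
Level-1 differences are constant, so s has degree 1.
Fitting a degree-1 polynomial gives s(n) = 6n - 9.
The coefficient of n is 6.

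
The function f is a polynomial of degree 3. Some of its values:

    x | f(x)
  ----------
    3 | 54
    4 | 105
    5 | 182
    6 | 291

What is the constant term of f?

Write f(x) = ax³ + bx² + cx + d; the 4 given values yield a linear system in the 4 coefficients.
Solving, f(x) = x³ + x² + 7x - 3.
The constant term is f(0) = -3.

-3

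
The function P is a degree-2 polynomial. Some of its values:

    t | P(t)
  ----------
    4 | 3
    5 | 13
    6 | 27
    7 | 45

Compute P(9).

First differences: 10, 14, 18. Second differences: 4, 4.
Level-2 differences are constant, so P has degree 2.
Fitting a degree-2 polynomial gives P(t) = 2t² - 8t + 3.
Then P(9) = 93.

93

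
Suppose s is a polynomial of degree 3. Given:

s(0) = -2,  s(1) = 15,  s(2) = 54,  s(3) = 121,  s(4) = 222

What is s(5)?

First differences: 17, 39, 67, 101. Second differences: 22, 28, 34. Third differences: 6, 6.
Level-3 differences are constant, so s has degree 3.
Extending the table by one column gives the next first difference 141, so s(5) = 222 + 141 = 363.

363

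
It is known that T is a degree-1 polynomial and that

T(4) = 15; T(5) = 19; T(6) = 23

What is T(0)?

First differences: 4, 4.
Level-1 differences are constant, so T has degree 1.
Fitting a degree-1 polynomial gives T(n) = 4n - 1.
The constant term is T(0) = -1.

-1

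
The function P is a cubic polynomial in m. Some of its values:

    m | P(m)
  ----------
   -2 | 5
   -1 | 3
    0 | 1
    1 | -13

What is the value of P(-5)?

131

Write P(m) = am³ + bm² + cm + d; the 4 given values yield a linear system in the 4 coefficients.
Solving, P(m) = -2m³ - 6m² - 6m + 1.
Then P(-5) = 131.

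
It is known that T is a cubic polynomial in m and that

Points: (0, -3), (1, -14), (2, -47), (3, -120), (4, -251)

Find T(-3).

First differences: -11, -33, -73, -131. Second differences: -22, -40, -58. Third differences: -18, -18.
Level-3 differences are constant, so T has degree 3.
Fitting a degree-3 polynomial gives T(m) = -3m³ - 2m² - 6m - 3.
Then T(-3) = 78.

78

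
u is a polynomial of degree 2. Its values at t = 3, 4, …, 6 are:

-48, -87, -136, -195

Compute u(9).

-432

First differences: -39, -49, -59. Second differences: -10, -10.
Level-2 differences are constant, so u has degree 2.
Fitting a degree-2 polynomial gives u(t) = -5t² - 4t + 9.
Then u(9) = -432.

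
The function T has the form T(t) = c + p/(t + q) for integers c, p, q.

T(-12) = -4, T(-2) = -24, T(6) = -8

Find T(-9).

(T(t) − c)(t + q) = p for each data point; the three points give a linear system in c and q, then p follows.
Solving: c = -6, q = 3, p = -18, so T(t) = -6 − 18/(t + 3).
Then T(-9) = -6 − 18/(-6) = -3.

-3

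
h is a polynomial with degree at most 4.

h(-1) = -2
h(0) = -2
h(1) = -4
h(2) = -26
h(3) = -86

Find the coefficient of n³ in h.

-3

First differences: 0, -2, -22, -60. Second differences: -2, -20, -38. Third differences: -18, -18.
Level-3 differences are constant, so h has degree 3.
Fitting a degree-3 polynomial gives h(n) = -3n³ - n² + 2n - 2.
The coefficient of n³ is -3.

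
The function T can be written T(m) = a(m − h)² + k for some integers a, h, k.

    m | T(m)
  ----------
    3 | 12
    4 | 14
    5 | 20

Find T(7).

44

First differences 2, 6; second difference 4 = 2a, so a = 2.
Expanding, the m-coefficient is −2ah = -4h; matching it to the data gives h = 3, and then k = 12.
So T(m) = 2(m − 3)² + 12.
T(7) = 2·4² + 12 = 44.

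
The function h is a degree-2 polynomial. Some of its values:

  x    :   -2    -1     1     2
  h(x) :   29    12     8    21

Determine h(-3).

Write h(x) = ax² + bx + c; the 4 given values yield a linear system in the 3 coefficients.
Solving, h(x) = 5x² - 2x + 5.
Then h(-3) = 56.

56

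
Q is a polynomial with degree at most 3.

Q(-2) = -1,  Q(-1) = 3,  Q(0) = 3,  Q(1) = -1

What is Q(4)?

First differences: 4, 0, -4. Second differences: -4, -4.
Level-2 differences are constant, so Q has degree 2.
Fitting a degree-2 polynomial gives Q(n) = -2n² - 2n + 3.
Then Q(4) = -37.

-37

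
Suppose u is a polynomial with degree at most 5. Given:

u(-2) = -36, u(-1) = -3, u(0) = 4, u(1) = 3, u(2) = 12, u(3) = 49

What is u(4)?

132

Write u(k) = ak^5 + bk^4 + ck³ + dk² + ek + p; the 6 given values yield a linear system in the 6 coefficients.
Solving, the top 2 coefficients vanish, and u(k) = 3k³ - 4k² + 4.
Then u(4) = 132.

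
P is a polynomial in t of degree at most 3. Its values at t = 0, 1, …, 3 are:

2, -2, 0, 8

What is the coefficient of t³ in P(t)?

0

Write P(t) = at³ + bt² + ct + d; the 4 given values yield a linear system in the 4 coefficients.
Solving, the leading coefficient vanishes, and P(t) = 3t² - 7t + 2.
The coefficient of t³ is 0.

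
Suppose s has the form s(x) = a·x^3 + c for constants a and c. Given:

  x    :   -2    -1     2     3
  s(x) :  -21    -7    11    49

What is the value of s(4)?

From s(-2) = -21 and s(-1) = -7: -8a + c = -21 and -1a + c = -7.
Subtracting: 7a = 14, so a = 2; then c = -21 − 2·(-8) = -5.
So s(x) = 2x³ − 5, and s(4) = 123.

123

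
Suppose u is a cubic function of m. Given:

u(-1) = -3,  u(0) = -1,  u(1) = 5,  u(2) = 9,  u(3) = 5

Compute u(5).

-51

Write u(m) = am³ + bm² + cm + d; the 5 given values yield a linear system in the 4 coefficients.
Solving, u(m) = -m³ + 2m² + 5m - 1.
Then u(5) = -51.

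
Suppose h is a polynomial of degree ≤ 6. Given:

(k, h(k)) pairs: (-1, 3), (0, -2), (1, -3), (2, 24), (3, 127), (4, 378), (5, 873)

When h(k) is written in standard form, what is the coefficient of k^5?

First differences: -5, -1, 27, 103, 251, 495. Second differences: 4, 28, 76, 148, 244. Third differences: 24, 48, 72, 96. Fourth differences: 24, 24, 24.
Level-4 differences are constant, so h has degree 4.
Fitting a degree-4 polynomial gives h(k) = k^4 + 2k³ + k² - 5k - 2.
The coefficient of k^5 is 0.

0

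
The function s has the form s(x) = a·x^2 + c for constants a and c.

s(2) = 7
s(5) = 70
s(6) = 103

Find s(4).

From s(2) = 7 and s(5) = 70: 4a + c = 7 and 25a + c = 70.
Subtracting: 21a = 63, so a = 3; then c = 7 − 3·4 = -5.
So s(x) = 3x² − 5, and s(4) = 43.

43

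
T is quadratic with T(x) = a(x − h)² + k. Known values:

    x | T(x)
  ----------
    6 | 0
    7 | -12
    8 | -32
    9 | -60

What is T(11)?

First differences -12, -20, -28; second difference -8 = 2a, so a = -4.
Expanding, the x-coefficient is −2ah = 8h; matching it to the data gives h = 5, and then k = 4.
So T(x) = -4(x − 5)² + 4.
T(11) = -4·6² + 4 = -140.

-140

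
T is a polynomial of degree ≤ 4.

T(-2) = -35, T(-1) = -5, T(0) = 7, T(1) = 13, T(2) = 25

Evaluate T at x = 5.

First differences: 30, 12, 6, 12. Second differences: -18, -6, 6. Third differences: 12, 12.
Level-3 differences are constant, so T has degree 3.
Fitting a degree-3 polynomial gives T(x) = 2x³ - 3x² + 7x + 7.
Then T(5) = 217.

217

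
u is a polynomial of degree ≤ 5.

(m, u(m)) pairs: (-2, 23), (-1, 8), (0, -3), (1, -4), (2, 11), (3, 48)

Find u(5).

Write u(m) = am^5 + bm^4 + cm³ + dm² + em + p; the 6 given values yield a linear system in the 6 coefficients.
Solving, the top 2 coefficients vanish, and u(m) = m³ + 5m² - 7m - 3.
Then u(5) = 212.

212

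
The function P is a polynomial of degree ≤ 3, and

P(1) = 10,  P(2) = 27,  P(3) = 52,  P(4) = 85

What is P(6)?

First differences: 17, 25, 33. Second differences: 8, 8.
Level-2 differences are constant, so P has degree 2.
Fitting a degree-2 polynomial gives P(t) = 4t² + 5t + 1.
Then P(6) = 175.

175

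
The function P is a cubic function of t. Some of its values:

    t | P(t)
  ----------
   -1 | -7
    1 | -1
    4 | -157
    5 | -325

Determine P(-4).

Write P(t) = at³ + bt² + ct + d; the 4 given values yield a linear system in the 4 coefficients.
Solving, P(t) = -3t³ + t² + 6t - 5.
Then P(-4) = 179.

179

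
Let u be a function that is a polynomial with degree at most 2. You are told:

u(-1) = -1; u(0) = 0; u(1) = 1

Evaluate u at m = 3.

First differences: 1, 1.
Level-1 differences are constant, so u has degree 1.
Fitting a degree-1 polynomial gives u(m) = m.
Then u(3) = 3.

3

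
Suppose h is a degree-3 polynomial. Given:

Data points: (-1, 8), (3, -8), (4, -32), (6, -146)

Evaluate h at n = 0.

Write h(n) = an³ + bn² + cn + d; the 4 given values yield a linear system in the 4 coefficients.
Solving, h(n) = -n³ + 2n² - n + 4.
Then h(0) = 4.

4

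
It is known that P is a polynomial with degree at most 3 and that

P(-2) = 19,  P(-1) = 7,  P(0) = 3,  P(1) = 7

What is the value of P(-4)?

First differences: -12, -4, 4. Second differences: 8, 8.
Level-2 differences are constant, so P has degree 2.
Fitting a degree-2 polynomial gives P(x) = 4x² + 3.
Then P(-4) = 67.

67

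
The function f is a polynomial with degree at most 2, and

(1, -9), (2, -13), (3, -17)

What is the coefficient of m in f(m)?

First differences: -4, -4.
Level-1 differences are constant, so f has degree 1.
Fitting a degree-1 polynomial gives f(m) = -4m - 5.
The coefficient of m is -4.

-4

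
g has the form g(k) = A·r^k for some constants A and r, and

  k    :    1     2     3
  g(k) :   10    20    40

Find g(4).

Consecutive ratio: 20/10 = 2, and 40/20 = 2, so r = 2.
Then A·2^1 = 10 gives A = 5, and g(k) = 5·2^k.
g(4) = 5·2^4 = 80.

80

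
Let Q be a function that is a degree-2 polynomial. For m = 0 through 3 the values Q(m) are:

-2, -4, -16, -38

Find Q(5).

Write Q(m) = am² + bm + c; the 4 given values yield a linear system in the 3 coefficients.
Solving, Q(m) = -5m² + 3m - 2.
Then Q(5) = -112.

-112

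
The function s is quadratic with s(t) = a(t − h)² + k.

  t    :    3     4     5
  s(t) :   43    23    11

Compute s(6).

First differences -20, -12; second difference 8 = 2a, so a = 4.
Expanding, the t-coefficient is −2ah = -8h; matching it to the data gives h = 6, and then k = 7.
So s(t) = 4(t − 6)² + 7.
s(6) = 4·0² + 7 = 7.

7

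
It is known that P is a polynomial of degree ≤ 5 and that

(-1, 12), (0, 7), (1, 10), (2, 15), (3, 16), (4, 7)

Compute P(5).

Write P(k) = ak^5 + bk^4 + ck³ + dk² + ek + p; the 6 given values yield a linear system in the 6 coefficients.
Solving, the top 2 coefficients vanish, and P(k) = -k³ + 4k² + 7.
Then P(5) = -18.

-18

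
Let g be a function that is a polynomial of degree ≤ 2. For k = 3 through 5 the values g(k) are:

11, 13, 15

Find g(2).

First differences: 2, 2.
Level-1 differences are constant, so g has degree 1.
Fitting a degree-1 polynomial gives g(k) = 2k + 5.
Then g(2) = 9.

9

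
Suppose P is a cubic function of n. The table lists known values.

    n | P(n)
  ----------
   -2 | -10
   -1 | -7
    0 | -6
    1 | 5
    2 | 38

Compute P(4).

218

First differences: 3, 1, 11, 33. Second differences: -2, 10, 22. Third differences: 12, 12.
Level-3 differences are constant, so P has degree 3.
Fitting a degree-3 polynomial gives P(n) = 2n³ + 5n² + 4n - 6.
Then P(4) = 218.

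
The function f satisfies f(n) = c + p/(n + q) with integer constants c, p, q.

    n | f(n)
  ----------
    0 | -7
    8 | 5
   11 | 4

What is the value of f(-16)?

1

(f(n) − c)(n + q) = p for each data point; the three points give a linear system in c and q, then p follows.
Solving: c = 2, q = -2, p = 18, so f(n) = 2 + 18/(n − 2).
Then f(-16) = 2 + 18/(-18) = 1.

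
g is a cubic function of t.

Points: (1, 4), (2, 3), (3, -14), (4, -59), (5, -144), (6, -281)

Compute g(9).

-1124

Write g(t) = at³ + bt² + ct + d; the 6 given values yield a linear system in the 4 coefficients.
Solving, g(t) = -2t³ + 4t² + t + 1.
Then g(9) = -1124.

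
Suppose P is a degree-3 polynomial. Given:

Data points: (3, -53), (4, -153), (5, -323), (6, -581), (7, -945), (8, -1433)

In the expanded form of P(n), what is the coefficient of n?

Write P(n) = an³ + bn² + cn + d; the 6 given values yield a linear system in the 4 coefficients.
Solving, P(n) = -3n³ + n² + 4n + 7.
The coefficient of n is 4.

4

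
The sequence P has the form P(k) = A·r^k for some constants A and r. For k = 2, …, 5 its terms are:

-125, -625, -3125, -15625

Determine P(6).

Consecutive ratio: -625/(-125) = 5, and -3125/(-625) = 5, so r = 5.
Then A·5^2 = -125 gives A = -5, and P(k) = -5·5^k.
P(6) = -5·5^6 = -78125.

-78125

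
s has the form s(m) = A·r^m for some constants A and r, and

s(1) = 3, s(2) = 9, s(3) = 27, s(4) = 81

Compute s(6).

Consecutive ratio: 9/3 = 3, and 27/9 = 3, so r = 3.
Then A·3^1 = 3 gives A = 1, and s(m) = 1·3^m.
s(6) = 1·3^6 = 729.

729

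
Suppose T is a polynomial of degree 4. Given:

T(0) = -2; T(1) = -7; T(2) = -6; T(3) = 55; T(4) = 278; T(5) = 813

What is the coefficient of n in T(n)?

-2

First differences: -5, 1, 61, 223, 535. Second differences: 6, 60, 162, 312. Third differences: 54, 102, 150. Fourth differences: 48, 48.
Level-4 differences are constant, so T has degree 4.
Fitting a degree-4 polynomial gives T(n) = 2n^4 - 3n³ - 2n² - 2n - 2.
The coefficient of n is -2.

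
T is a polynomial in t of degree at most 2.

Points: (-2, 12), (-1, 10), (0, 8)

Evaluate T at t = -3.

First differences: -2, -2.
Level-1 differences are constant, so T has degree 1.
Fitting a degree-1 polynomial gives T(t) = -2t + 8.
Then T(-3) = 14.

14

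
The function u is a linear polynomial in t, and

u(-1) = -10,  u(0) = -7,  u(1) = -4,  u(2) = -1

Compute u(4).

Write u(t) = at + b; the 4 given values yield a linear system in the 2 coefficients.
Solving, u(t) = 3t - 7.
Then u(4) = 5.

5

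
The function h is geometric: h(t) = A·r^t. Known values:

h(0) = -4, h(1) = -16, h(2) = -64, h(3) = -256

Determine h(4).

-1024

Consecutive ratio: -16/(-4) = 4, and -64/(-16) = 4, so r = 4.
Then A·4^0 = -4 gives A = -4, and h(t) = -4·4^t.
h(4) = -4·4^4 = -1024.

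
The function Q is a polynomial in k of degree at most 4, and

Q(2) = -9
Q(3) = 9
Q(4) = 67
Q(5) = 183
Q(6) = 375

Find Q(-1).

Write Q(k) = ak^4 + bk³ + ck² + dk + e; the 5 given values yield a linear system in the 5 coefficients.
Solving, the leading coefficient vanishes, and Q(k) = 3k³ - 7k² - 4k + 3.
Then Q(-1) = -3.

-3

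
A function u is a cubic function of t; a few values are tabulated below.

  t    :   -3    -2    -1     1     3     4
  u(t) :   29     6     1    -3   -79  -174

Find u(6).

-538

Write u(t) = at³ + bt² + ct + d; the 6 given values yield a linear system in the 4 coefficients.
Solving, u(t) = -2t³ - 3t² + 2.
Then u(6) = -538.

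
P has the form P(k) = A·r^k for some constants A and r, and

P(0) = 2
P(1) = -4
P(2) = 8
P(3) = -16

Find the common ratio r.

-2

Consecutive ratio: -4/2 = -2, and 8/(-4) = -2, so r = -2.
Then A·(-2)^0 = 2 gives A = 2, and P(k) = 2·(-2)^k.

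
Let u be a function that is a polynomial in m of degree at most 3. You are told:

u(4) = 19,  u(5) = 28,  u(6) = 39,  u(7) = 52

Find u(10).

103

Write u(m) = am³ + bm² + cm + d; the 4 given values yield a linear system in the 4 coefficients.
Solving, the leading coefficient vanishes, and u(m) = m² + 3.
Then u(10) = 103.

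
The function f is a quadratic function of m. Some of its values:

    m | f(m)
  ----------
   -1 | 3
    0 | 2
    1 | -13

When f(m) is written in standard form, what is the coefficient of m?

Write f(m) = am² + bm + c; the 3 given values yield a linear system in the 3 coefficients.
Solving, f(m) = -7m² - 8m + 2.
The coefficient of m is -8.

-8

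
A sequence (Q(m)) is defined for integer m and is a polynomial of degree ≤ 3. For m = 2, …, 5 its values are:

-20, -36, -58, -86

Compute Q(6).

Write Q(m) = am³ + bm² + cm + d; the 4 given values yield a linear system in the 4 coefficients.
Solving, the leading coefficient vanishes, and Q(m) = -3m² - m - 6.
Then Q(6) = -120.

-120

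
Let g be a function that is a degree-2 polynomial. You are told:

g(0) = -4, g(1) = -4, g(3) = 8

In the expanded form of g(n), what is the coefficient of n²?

2

Write g(n) = an² + bn + c; the 3 given values yield a linear system in the 3 coefficients.
Solving, g(n) = 2n² - 2n - 4.
The coefficient of n² is 2.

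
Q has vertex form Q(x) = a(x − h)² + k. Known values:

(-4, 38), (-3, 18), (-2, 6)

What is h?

-1

First differences -20, -12; second difference 8 = 2a, so a = 4.
Expanding, the x-coefficient is −2ah = -8h; matching it to the data gives h = -1, and then k = 2.
So Q(x) = 4(x + 1)² + 2.
Hence h = -1.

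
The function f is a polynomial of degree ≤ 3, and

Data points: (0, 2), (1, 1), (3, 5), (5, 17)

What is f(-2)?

Write f(t) = at³ + bt² + ct + d; the 4 given values yield a linear system in the 4 coefficients.
Solving, the leading coefficient vanishes, and f(t) = t² - 2t + 2.
Then f(-2) = 10.

10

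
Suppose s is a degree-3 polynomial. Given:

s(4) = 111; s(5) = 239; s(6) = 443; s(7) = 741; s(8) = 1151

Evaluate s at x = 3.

First differences: 128, 204, 298, 410. Second differences: 76, 94, 112. Third differences: 18, 18.
Level-3 differences are constant, so s has degree 3.
Fitting a degree-3 polynomial gives s(x) = 3x³ - 7x² + 8x - 1.
Then s(3) = 41.

41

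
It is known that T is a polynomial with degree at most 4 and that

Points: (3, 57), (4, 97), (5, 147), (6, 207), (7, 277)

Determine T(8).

357

Write T(x) = ax^4 + bx³ + cx² + dx + e; the 5 given values yield a linear system in the 5 coefficients.
Solving, the top 2 coefficients vanish, and T(x) = 5x² + 5x - 3.
Then T(8) = 357.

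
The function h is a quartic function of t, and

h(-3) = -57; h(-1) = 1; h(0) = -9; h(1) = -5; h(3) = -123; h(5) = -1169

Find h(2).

Write h(t) = at^4 + bt³ + ct² + dt + e; the 6 given values yield a linear system in the 5 coefficients.
Solving, h(t) = -2t^4 - t³ + 9t² - 2t - 9.
Then h(2) = -17.

-17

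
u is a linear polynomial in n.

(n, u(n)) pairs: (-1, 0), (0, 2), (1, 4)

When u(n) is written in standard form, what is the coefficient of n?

First differences: 2, 2.
Level-1 differences are constant, so u has degree 1.
Fitting a degree-1 polynomial gives u(n) = 2n + 2.
The coefficient of n is 2.

2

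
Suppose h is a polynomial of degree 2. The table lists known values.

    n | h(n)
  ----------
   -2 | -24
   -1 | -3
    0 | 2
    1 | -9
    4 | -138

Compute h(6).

Write h(n) = an² + bn + c; the 5 given values yield a linear system in the 3 coefficients.
Solving, h(n) = -8n² - 3n + 2.
Then h(6) = -304.

-304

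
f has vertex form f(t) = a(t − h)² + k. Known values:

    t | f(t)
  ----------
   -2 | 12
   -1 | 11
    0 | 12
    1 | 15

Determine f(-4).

20

First differences -1, 1, 3; second difference 2 = 2a, so a = 1.
Expanding, the t-coefficient is −2ah = -2h; matching it to the data gives h = -1, and then k = 11.
So f(t) = 1(t + 1)² + 11.
f(-4) = 1·(-3)² + 11 = 20.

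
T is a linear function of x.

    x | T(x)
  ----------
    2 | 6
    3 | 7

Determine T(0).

4

Write T(x) = ax + b; the 2 given values yield a linear system in the 2 coefficients.
Solving, T(x) = x + 4.
Then T(0) = 4.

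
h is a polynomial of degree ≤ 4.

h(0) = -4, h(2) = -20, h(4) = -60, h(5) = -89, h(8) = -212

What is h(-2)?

Write h(t) = at^4 + bt³ + ct² + dt + e; the 5 given values yield a linear system in the 5 coefficients.
Solving, the top 2 coefficients vanish, and h(t) = -3t² - 2t - 4.
Then h(-2) = -12.

-12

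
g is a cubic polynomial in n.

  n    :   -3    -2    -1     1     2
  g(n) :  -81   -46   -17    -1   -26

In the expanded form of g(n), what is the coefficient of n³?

-1

Write g(n) = an³ + bn² + cn + d; the 5 given values yield a linear system in the 4 coefficients.
Solving, g(n) = -n³ - 9n² + 9n.
The coefficient of n³ is -1.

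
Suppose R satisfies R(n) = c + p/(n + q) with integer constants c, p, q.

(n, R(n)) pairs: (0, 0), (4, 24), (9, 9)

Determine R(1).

-3

(R(n) − c)(n + q) = p for each data point; the three points give a linear system in c and q, then p follows.
Solving: c = 6, q = -3, p = 18, so R(n) = 6 + 18/(n − 3).
Then R(1) = 6 + 18/(-2) = -3.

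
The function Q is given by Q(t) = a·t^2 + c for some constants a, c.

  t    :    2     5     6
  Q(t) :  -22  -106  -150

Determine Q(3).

-42

From Q(2) = -22 and Q(5) = -106: 4a + c = -22 and 25a + c = -106.
Subtracting: 21a = -84, so a = -4; then c = -22 − (-4)·4 = -6.
So Q(t) = -4t² − 6, and Q(3) = -42.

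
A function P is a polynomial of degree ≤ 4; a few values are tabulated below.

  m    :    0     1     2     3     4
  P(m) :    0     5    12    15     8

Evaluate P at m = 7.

First differences: 5, 7, 3, -7. Second differences: 2, -4, -10. Third differences: -6, -6.
Level-3 differences are constant, so P has degree 3.
Fitting a degree-3 polynomial gives P(m) = -m³ + 4m² + 2m.
Then P(7) = -133.

-133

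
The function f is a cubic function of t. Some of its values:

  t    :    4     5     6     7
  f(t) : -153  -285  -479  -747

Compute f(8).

Write f(t) = at³ + bt² + ct + d; the 4 given values yield a linear system in the 4 coefficients.
Solving, f(t) = -2t³ - t² - t - 5.
Then f(8) = -1101.

-1101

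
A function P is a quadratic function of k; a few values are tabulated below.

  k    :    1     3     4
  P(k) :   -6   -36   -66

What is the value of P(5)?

-106

Write P(k) = ak² + bk + c; the 3 given values yield a linear system in the 3 coefficients.
Solving, P(k) = -5k² + 5k - 6.
Then P(5) = -106.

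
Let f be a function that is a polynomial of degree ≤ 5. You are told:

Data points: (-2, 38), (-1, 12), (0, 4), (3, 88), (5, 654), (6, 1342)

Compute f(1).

2

Write f(k) = ak^5 + bk^4 + ck³ + dk² + ek + p; the 6 given values yield a linear system in the 6 coefficients.
Solving, the leading coefficient vanishes, and f(k) = k^4 + 2k² - 5k + 4.
Then f(1) = 2.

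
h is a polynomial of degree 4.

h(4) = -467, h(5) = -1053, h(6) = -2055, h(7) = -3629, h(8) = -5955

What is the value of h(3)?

Write h(n) = an^4 + bn³ + cn² + dn + e; the 5 given values yield a linear system in the 5 coefficients.
Solving, h(n) = -n^4 - 4n³ + 3n² - 3.
Then h(3) = -165.

-165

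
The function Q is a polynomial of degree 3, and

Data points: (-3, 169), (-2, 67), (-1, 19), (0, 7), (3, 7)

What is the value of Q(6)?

Write Q(k) = ak³ + bk² + ck + d; the 5 given values yield a linear system in the 4 coefficients.
Solving, Q(k) = -3k³ + 9k² + 7.
Then Q(6) = -317.

-317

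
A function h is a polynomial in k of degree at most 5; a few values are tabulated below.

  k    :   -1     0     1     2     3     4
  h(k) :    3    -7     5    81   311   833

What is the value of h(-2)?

41

First differences: -10, 12, 76, 230, 522. Second differences: 22, 64, 154, 292. Third differences: 42, 90, 138. Fourth differences: 48, 48.
Level-4 differences are constant, so h has degree 4.
Fitting a degree-4 polynomial gives h(k) = 2k^4 + 3k³ + 9k² - 2k - 7.
Then h(-2) = 41.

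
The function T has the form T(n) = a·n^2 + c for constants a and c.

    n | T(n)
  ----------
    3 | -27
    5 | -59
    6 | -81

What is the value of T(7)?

-107

From T(3) = -27 and T(5) = -59: 9a + c = -27 and 25a + c = -59.
Subtracting: 16a = -32, so a = -2; then c = -27 − (-2)·9 = -9.
So T(n) = -2n² − 9, and T(7) = -107.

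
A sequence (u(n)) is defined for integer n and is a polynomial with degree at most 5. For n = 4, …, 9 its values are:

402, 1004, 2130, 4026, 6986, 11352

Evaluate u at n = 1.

First differences: 602, 1126, 1896, 2960, 4366. Second differences: 524, 770, 1064, 1406. Third differences: 246, 294, 342. Fourth differences: 48, 48.
Level-4 differences are constant, so u has degree 4.
Fitting a degree-4 polynomial gives u(n) = 2n^4 - 3n³ + 5n² + 2n - 6.
Then u(1) = 0.

0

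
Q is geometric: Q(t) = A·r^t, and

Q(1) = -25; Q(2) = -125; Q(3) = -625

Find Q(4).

Consecutive ratio: -125/(-25) = 5, and -625/(-125) = 5, so r = 5.
Then A·5^1 = -25 gives A = -5, and Q(t) = -5·5^t.
Q(4) = -5·5^4 = -3125.

-3125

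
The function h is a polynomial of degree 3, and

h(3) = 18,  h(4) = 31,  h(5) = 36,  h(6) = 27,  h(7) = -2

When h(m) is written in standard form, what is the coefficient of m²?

8

First differences: 13, 5, -9, -29. Second differences: -8, -14, -20. Third differences: -6, -6.
Level-3 differences are constant, so h has degree 3.
Fitting a degree-3 polynomial gives h(m) = -m³ + 8m² - 6m - 9.
The coefficient of m² is 8.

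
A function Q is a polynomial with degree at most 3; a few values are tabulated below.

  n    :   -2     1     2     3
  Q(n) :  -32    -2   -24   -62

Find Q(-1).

-6

Write Q(n) = an³ + bn² + cn + d; the 4 given values yield a linear system in the 4 coefficients.
Solving, the leading coefficient vanishes, and Q(n) = -8n² + 2n + 4.
Then Q(-1) = -6.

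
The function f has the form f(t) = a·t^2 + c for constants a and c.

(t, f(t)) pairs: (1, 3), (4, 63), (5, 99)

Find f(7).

From f(1) = 3 and f(4) = 63: 1a + c = 3 and 16a + c = 63.
Subtracting: 15a = 60, so a = 4; then c = 3 − 4·1 = -1.
So f(t) = 4t² − 1, and f(7) = 195.

195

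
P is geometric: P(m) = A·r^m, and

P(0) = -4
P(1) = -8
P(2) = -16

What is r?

2

Consecutive ratio: -8/(-4) = 2, and -16/(-8) = 2, so r = 2.
Then A·2^0 = -4 gives A = -4, and P(m) = -4·2^m.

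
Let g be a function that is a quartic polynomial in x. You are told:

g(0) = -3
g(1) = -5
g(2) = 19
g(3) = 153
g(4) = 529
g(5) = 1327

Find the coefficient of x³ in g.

Write g(x) = ax^4 + bx³ + cx² + dx + e; the 6 given values yield a linear system in the 5 coefficients.
Solving, g(x) = 2x^4 + 2x³ - 7x² + x - 3.
The coefficient of x³ is 2.

2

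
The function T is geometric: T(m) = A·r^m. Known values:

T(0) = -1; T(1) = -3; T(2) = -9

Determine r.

3

Consecutive ratio: -3/(-1) = 3, and -9/(-3) = 3, so r = 3.
Then A·3^0 = -1 gives A = -1, and T(m) = -1·3^m.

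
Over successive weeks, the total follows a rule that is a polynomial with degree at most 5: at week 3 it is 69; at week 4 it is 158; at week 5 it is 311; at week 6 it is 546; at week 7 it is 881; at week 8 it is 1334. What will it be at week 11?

3581

Write the value at t as g(t).
Write g(t) = at^5 + bt^4 + ct³ + dt² + et + p; the 6 given values yield a linear system in the 6 coefficients.
Solving, the top 2 coefficients vanish, and g(t) = 3t³ - 4t² + 6t + 6.
Then g(11) = 3581.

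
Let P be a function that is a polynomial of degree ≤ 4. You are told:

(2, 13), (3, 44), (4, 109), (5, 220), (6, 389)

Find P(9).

1364

First differences: 31, 65, 111, 169. Second differences: 34, 46, 58. Third differences: 12, 12.
Level-3 differences are constant, so P has degree 3.
Fitting a degree-3 polynomial gives P(x) = 2x³ - x² - 2x + 5.
Then P(9) = 1364.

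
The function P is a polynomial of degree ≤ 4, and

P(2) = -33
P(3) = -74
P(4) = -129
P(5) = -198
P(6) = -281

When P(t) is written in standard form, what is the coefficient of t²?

First differences: -41, -55, -69, -83. Second differences: -14, -14, -14.
Level-2 differences are constant, so P has degree 2.
Fitting a degree-2 polynomial gives P(t) = -7t² - 6t + 7.
The coefficient of t² is -7.

-7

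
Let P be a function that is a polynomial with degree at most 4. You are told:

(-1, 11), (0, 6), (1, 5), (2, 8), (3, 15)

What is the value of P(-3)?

Write P(m) = am^4 + bm³ + cm² + dm + e; the 5 given values yield a linear system in the 5 coefficients.
Solving, the top 2 coefficients vanish, and P(m) = 2m² - 3m + 6.
Then P(-3) = 33.

33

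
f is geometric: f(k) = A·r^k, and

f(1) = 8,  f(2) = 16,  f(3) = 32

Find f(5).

Consecutive ratio: 16/8 = 2, and 32/16 = 2, so r = 2.
Then A·2^1 = 8 gives A = 4, and f(k) = 4·2^k.
f(5) = 4·2^5 = 128.

128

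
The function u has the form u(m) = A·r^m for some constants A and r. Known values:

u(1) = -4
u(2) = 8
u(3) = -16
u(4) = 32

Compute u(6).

128

Consecutive ratio: 8/(-4) = -2, and -16/8 = -2, so r = -2.
Then A·(-2)^1 = -4 gives A = 2, and u(m) = 2·(-2)^m.
u(6) = 2·(-2)^6 = 128.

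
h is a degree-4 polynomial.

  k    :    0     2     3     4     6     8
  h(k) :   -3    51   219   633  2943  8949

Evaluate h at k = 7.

5331

Write h(k) = ak^4 + bk³ + ck² + dk + e; the 6 given values yield a linear system in the 5 coefficients.
Solving, h(k) = 2k^4 + k³ + 4k² - k - 3.
Then h(7) = 5331.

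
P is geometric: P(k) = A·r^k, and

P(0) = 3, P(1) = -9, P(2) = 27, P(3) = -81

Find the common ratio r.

Consecutive ratio: -9/3 = -3, and 27/(-9) = -3, so r = -3.
Then A·(-3)^0 = 3 gives A = 3, and P(k) = 3·(-3)^k.

-3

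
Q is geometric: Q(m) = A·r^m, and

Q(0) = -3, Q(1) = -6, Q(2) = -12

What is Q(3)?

Consecutive ratio: -6/(-3) = 2, and -12/(-6) = 2, so r = 2.
Then A·2^0 = -3 gives A = -3, and Q(m) = -3·2^m.
Q(3) = -3·2^3 = -24.

-24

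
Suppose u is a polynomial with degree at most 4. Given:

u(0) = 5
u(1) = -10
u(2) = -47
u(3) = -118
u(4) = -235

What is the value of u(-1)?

First differences: -15, -37, -71, -117. Second differences: -22, -34, -46. Third differences: -12, -12.
Level-3 differences are constant, so u has degree 3.
Fitting a degree-3 polynomial gives u(x) = -2x³ - 5x² - 8x + 5.
Then u(-1) = 10.

10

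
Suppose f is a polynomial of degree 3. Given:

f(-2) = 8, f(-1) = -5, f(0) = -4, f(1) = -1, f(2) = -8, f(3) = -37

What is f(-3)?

47

First differences: -13, 1, 3, -7, -29. Second differences: 14, 2, -10, -22. Third differences: -12, -12, -12.
Level-3 differences are constant, so f has degree 3.
Fitting a degree-3 polynomial gives f(m) = -2m³ + m² + 4m - 4.
Then f(-3) = 47.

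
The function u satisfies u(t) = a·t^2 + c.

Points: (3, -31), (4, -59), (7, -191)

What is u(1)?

From u(3) = -31 and u(4) = -59: 9a + c = -31 and 16a + c = -59.
Subtracting: 7a = -28, so a = -4; then c = -31 − (-4)·9 = 5.
So u(t) = -4t² + 5, and u(1) = 1.

1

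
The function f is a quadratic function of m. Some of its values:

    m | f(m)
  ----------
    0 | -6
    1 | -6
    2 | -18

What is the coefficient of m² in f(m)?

-6

Write f(m) = am² + bm + c; the 3 given values yield a linear system in the 3 coefficients.
Solving, f(m) = -6m² + 6m - 6.
The coefficient of m² is -6.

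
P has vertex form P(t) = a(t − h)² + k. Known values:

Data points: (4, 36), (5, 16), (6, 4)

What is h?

First differences -20, -12; second difference 8 = 2a, so a = 4.
Expanding, the t-coefficient is −2ah = -8h; matching it to the data gives h = 7, and then k = 0.
So P(t) = 4(t − 7)² + 0.
Hence h = 7.

7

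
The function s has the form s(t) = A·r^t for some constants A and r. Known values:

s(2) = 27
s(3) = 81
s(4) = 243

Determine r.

Consecutive ratio: 81/27 = 3, and 243/81 = 3, so r = 3.
Then A·3^2 = 27 gives A = 3, and s(t) = 3·3^t.

3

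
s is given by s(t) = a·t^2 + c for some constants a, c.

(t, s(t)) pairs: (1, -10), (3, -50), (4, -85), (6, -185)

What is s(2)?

From s(1) = -10 and s(3) = -50: 1a + c = -10 and 9a + c = -50.
Subtracting: 8a = -40, so a = -5; then c = -10 − (-5)·1 = -5.
So s(t) = -5t² − 5, and s(2) = -25.

-25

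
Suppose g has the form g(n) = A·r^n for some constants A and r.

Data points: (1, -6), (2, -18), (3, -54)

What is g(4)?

Consecutive ratio: -18/(-6) = 3, and -54/(-18) = 3, so r = 3.
Then A·3^1 = -6 gives A = -2, and g(n) = -2·3^n.
g(4) = -2·3^4 = -162.

-162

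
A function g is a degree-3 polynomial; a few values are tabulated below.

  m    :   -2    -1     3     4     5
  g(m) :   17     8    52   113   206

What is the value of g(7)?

Write g(m) = am³ + bm² + cm + d; the 5 given values yield a linear system in the 4 coefficients.
Solving, g(m) = m³ + 4m² - 4m + 1.
Then g(7) = 512.

512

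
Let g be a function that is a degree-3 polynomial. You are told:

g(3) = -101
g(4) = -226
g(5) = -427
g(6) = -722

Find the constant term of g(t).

-2

Write g(t) = at³ + bt² + ct + d; the 4 given values yield a linear system in the 4 coefficients.
Solving, g(t) = -3t³ - 2t² - 2.
The constant term is g(0) = -2.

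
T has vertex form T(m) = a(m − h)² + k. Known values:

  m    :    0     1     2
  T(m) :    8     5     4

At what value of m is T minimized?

First differences -3, -1; second difference 2 = 2a, so a = 1.
Expanding, the m-coefficient is −2ah = -2h; matching it to the data gives h = 2, and then k = 4.
So T(m) = 1(m − 2)² + 4.
Hence h = 2.

2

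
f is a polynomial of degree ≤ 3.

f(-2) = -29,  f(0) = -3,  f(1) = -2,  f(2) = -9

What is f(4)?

-47

Write f(n) = an³ + bn² + cn + d; the 4 given values yield a linear system in the 4 coefficients.
Solving, the leading coefficient vanishes, and f(n) = -4n² + 5n - 3.
Then f(4) = -47.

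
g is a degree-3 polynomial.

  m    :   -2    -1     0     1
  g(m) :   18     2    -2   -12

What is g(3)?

-122

Write g(m) = am³ + bm² + cm + d; the 4 given values yield a linear system in the 4 coefficients.
Solving, g(m) = -3m³ - 3m² - 4m - 2.
Then g(3) = -122.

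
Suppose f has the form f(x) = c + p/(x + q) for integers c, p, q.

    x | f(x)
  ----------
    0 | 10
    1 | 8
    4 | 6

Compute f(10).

5

(f(x) − c)(x + q) = p for each data point; the three points give a linear system in c and q, then p follows.
Solving: c = 4, q = 2, p = 12, so f(x) = 4 + 12/(x + 2).
Then f(10) = 4 + 12/12 = 5.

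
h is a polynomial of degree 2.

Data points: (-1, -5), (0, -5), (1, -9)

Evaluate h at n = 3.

Write h(n) = an² + bn + c; the 3 given values yield a linear system in the 3 coefficients.
Solving, h(n) = -2n² - 2n - 5.
Then h(3) = -29.

-29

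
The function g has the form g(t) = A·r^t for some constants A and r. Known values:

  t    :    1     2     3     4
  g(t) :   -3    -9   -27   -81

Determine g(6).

-729

Consecutive ratio: -9/(-3) = 3, and -27/(-9) = 3, so r = 3.
Then A·3^1 = -3 gives A = -1, and g(t) = -1·3^t.
g(6) = -1·3^6 = -729.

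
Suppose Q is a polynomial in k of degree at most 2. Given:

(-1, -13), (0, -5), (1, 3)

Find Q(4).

27

Write Q(k) = ak² + bk + c; the 3 given values yield a linear system in the 3 coefficients.
Solving, the leading coefficient vanishes, and Q(k) = 8k - 5.
Then Q(4) = 27.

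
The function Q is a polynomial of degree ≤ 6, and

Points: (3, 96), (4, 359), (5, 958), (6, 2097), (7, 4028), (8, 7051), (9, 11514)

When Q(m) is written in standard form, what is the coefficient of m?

1

First differences: 263, 599, 1139, 1931, 3023, 4463. Second differences: 336, 540, 792, 1092, 1440. Third differences: 204, 252, 300, 348. Fourth differences: 48, 48, 48.
Level-4 differences are constant, so Q has degree 4.
Fitting a degree-4 polynomial gives Q(m) = 2m^4 - 2m³ - 2m² + m + 3.
The coefficient of m is 1.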